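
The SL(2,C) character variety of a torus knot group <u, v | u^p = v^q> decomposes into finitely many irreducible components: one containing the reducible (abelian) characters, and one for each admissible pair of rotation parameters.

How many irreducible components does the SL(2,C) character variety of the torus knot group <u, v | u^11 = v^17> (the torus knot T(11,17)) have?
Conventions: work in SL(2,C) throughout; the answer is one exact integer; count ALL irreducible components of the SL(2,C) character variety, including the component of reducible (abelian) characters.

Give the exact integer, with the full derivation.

Gamma = < u, v | u^11 = v^17 > (torus knot T(11,17)); the central element u^11 = v^17 acts as +I or -I in any irreducible SL(2,C) representation.
So on each irreducible component the traces are pinned: tr(u) = 2*cos(pi*alpha/11) with 1 <= alpha <= 10, tr(v) = 2*cos(pi*beta/17) with 1 <= beta <= 16.
u^11 = (-1)^alpha I and v^17 = (-1)^beta I must agree, so alpha and beta have equal parity.
Enumerate parity-matched pairs: 5*8 odd-odd plus 5*8 even-even gives 80.
components with irreducible characters: 80; plus the single component of reducible (abelian) characters: total 81.

81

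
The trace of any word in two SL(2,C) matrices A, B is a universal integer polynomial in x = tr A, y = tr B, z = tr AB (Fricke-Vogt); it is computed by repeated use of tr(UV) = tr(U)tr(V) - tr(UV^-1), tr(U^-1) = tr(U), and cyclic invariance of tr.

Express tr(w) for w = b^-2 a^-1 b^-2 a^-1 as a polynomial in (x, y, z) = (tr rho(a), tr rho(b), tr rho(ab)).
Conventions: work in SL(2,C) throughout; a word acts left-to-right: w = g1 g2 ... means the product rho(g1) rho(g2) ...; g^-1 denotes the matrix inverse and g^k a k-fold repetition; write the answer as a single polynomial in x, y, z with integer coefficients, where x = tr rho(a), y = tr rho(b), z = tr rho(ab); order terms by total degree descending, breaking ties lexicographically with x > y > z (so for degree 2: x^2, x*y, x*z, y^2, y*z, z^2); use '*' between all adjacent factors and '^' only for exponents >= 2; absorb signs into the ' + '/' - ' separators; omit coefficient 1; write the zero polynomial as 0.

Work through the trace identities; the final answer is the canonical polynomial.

y^2*z^2 - 2*x*y*z + x^2 - 2

tr(b^-1) = tr(b) = y
so tr(b^-2) = tr(b^-1)*tr(b) - tr(1)   [inverse elimination on b] = y^2 - 2
reduce: tr(b^-3) = tr(b^-2)*tr(b) - tr(b^-1)   [inverse elimination on b] = y^3 - 3*y
tr(a b^-1) = tr(a)*tr(b) - tr(a b)   [inverse elimination on b] = x*y - z
tr(b^-1 a b^-1) = tr(a b^-1)*tr(b) - tr(a)   [inverse elimination on b] = x*y^2 - y*z - x
tr(b^-3 a) = tr(b^-1 a b^-1)*tr(b) - tr(b^-1 a)   [inverse elimination on b] = x*y^3 - y^2*z - 2*x*y + z
tr(b^-1 a^-1 b^-2) = tr(b^-3)*tr(a) - tr(b^-3 a)   [inverse elimination on a] = y^2*z - x*y - z
tr(a^2) = tr(a)*tr(a) - tr(1)   [square of a] = x^2 - 2
tr(a^2 b) = tr(a)*tr(b a) - tr(b)   [square of a] = x*z - y
so tr(a b^-1 a) = tr(a^2)*tr(b) - tr(a^2 b)   [inverse elimination on b] = x^2*y - x*z - y
reduce: tr(a b a b) = tr(b a)*tr(b a) - tr(1)   [split at a repeated b] = z^2 - 2
reduce: tr(a b^-1 a b) = tr(a b a)*tr(b) - tr(a b a b)   [inverse elimination on b] = x*y*z - y^2 - z^2 + 2
so tr(b^-1 a b^-1 a) = tr(a b^-1 a)*tr(b) - tr(a b^-1 a b)   [inverse elimination on b] = x^2*y^2 - 2*x*y*z + z^2 - 2
tr(b^-2 a b^-1 a) = tr(b^-1 a b^-1 a)*tr(b) - tr(b^-1 a b^-1 a b)   [inverse elimination on b] = x^2*y^3 - 2*x*y^2*z - x^2*y + y*z^2 + x*z - y
tr(b^-1 a^-1 b^-2 a) = tr(b^-2 a b^-1)*tr(a) - tr(b^-2 a b^-1 a)   [inverse elimination on a] = x*y^2*z - x^2*y - y*z^2 + y
reduce: tr(b^-1 a^-1 b^-2 a^-1) = tr(b^-1 a^-1 b^-2)*tr(a) - tr(b^-1 a^-1 b^-2 a)   [inverse elimination on a] = y*z^2 - x*z - y
so tr(a^-1 b^-2) = tr(b^-2)*tr(a) - tr(b^-2 a)   [inverse elimination on a] = y*z - x
reduce: tr(a^-1 b^-2 a^-1) = tr(a^-1 b^-2)*tr(a) - tr(a^-1 b^-2 a)   [inverse elimination on a] = x*y*z - x^2 - y^2 + 2
tr(b^-2 a^-1 b^-2 a^-1) = tr(b^-1 a^-1 b^-2 a^-1)*tr(b) - tr(b^-1 a^-1 b^-2 a^-1 b)   [inverse elimination on b] = y^2*z^2 - 2*x*y*z + x^2 - 2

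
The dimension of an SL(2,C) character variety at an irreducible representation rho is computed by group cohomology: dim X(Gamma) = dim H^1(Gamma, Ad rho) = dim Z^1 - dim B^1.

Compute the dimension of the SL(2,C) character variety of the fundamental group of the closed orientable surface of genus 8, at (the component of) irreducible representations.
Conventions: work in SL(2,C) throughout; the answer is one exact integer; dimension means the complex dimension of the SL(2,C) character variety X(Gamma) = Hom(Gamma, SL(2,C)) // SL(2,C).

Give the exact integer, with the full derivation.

The genus-8 surface group: 2g = 16 generators, one relator prod [a_i, b_i].
Before the relator condition, cocycle space has dim 3*16 = 48.
H^2 = coker(d_2) is dual to H^0 = 0 at irreducible rho (Poincare duality), so d_2 is onto: dim Z^1 = 45.
Coboundaries contribute dim B^1 = 3 (injective at irreducible rho).
dim X = dim H^1 = 45 - 3 = 42.

42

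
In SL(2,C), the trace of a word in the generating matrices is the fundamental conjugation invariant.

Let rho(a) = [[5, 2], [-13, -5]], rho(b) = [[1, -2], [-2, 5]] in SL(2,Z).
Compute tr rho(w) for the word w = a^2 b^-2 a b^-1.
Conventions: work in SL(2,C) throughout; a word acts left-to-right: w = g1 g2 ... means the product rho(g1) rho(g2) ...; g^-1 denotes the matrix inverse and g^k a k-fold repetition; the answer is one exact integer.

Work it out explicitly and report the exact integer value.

70

rho(a) = [[5, 2], [-13, -5]]
... * rho(a) = [[5, 2], [-13, -5]]  ->  [[-1, 0], [0, -1]]
... * rho(b^-1) = [[5, 2], [2, 1]]  ->  [[-5, -2], [-2, -1]]
... * rho(b^-1) = [[5, 2], [2, 1]]  ->  [[-29, -12], [-12, -5]]
... * rho(a) = [[5, 2], [-13, -5]]  ->  [[11, 2], [5, 1]]
... * rho(b^-1) = [[5, 2], [2, 1]]  ->  [[59, 24], [27, 11]]
tr = 59 + 11 = 70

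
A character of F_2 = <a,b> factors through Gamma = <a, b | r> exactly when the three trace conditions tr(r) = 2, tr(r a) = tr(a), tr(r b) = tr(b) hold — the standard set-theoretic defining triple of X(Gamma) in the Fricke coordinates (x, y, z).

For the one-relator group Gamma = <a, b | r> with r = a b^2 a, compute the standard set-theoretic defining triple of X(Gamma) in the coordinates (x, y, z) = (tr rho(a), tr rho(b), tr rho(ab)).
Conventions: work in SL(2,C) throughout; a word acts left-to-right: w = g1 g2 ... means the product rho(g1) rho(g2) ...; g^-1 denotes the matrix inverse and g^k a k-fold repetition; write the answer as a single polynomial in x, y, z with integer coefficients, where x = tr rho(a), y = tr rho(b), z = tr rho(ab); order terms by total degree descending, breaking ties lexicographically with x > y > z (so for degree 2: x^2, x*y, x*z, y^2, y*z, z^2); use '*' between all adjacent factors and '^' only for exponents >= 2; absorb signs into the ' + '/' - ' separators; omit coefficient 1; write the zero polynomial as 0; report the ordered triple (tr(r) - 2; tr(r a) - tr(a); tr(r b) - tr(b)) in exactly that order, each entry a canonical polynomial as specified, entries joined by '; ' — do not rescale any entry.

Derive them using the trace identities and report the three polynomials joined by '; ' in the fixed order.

tr(b^2 a) = tr(b) tr(a b) - tr(a)   [square of b] = y*z - x
use: tr(b^2) = tr(b) tr(b) - tr(1)   [square of b] = y^2 - 2
apply: tr(a b^2 a) = tr(a) tr(b^2 a) - tr(b^2)   [square of a] = x*y*z - x^2 - y^2 + 2
use: tr(a b^2 a^2) = tr(a) tr(a b^2 a) - tr(a b^2)  (reduce the a square) = x^2*y*z - x^3 - x*y^2 - y*z + 3*x
tr(a b a b) = tr(b a) tr(b a) - tr(1)  (split on b) = z^2 - 2
tr(a b a) = tr(a) tr(b a) - tr(b)  (reduce the a square) = x*z - y
apply: tr(a b^2 a b) = tr(b) tr(a b a b) - tr(a b a)  (reduce the b square) = y*z^2 - x*z - y
assemble the triple (tr(r) - 2; tr(r a) - x; tr(r b) - y)

x*y*z - x^2 - y^2; x^2*y*z - x^3 - x*y^2 - y*z + 2*x; y*z^2 - x*z - 2*y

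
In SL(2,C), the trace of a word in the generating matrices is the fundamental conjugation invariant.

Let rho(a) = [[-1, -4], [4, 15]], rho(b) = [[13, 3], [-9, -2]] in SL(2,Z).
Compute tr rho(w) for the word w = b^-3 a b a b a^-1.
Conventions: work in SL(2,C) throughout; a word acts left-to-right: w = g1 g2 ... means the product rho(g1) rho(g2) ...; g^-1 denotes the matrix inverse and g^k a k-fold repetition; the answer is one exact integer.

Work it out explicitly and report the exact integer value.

rho(b^-1) = [[-2, -3], [9, 13]]
... * rho(b^-1) = [[-2, -3], [9, 13]]  ->  [[-23, -33], [99, 142]]
... * rho(b^-1) = [[-2, -3], [9, 13]]  ->  [[-251, -360], [1080, 1549]]
... * rho(a) = [[-1, -4], [4, 15]]  ->  [[-1189, -4396], [5116, 18915]]
... * rho(b) = [[13, 3], [-9, -2]]  ->  [[24107, 5225], [-103727, -22482]]
... * rho(a) = [[-1, -4], [4, 15]]  ->  [[-3207, -18053], [13799, 77678]]
... * rho(b) = [[13, 3], [-9, -2]]  ->  [[120786, 26485], [-519715, -113959]]
... * rho(a^-1) = [[15, 4], [-4, -1]]  ->  [[1705850, 456659], [-7339889, -1964901]]
tr = 1705850 + -1964901 = -259051

-259051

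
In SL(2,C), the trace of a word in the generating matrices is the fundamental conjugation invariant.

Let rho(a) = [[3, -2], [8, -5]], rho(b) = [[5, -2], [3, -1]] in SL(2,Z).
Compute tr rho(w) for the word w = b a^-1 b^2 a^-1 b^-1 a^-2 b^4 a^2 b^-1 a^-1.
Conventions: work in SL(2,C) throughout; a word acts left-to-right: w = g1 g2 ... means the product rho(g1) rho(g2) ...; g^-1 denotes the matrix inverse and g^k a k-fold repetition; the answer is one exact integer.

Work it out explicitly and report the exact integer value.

62150

rho(b) = [[5, -2], [3, -1]]
... * rho(a^-1) = [[-5, 2], [-8, 3]]  ->  [[-9, 4], [-7, 3]]
... * rho(b) = [[5, -2], [3, -1]]  ->  [[-33, 14], [-26, 11]]
... * rho(b) = [[5, -2], [3, -1]]  ->  [[-123, 52], [-97, 41]]
... * rho(a^-1) = [[-5, 2], [-8, 3]]  ->  [[199, -90], [157, -71]]
... * rho(b^-1) = [[-1, 2], [-3, 5]]  ->  [[71, -52], [56, -41]]
... * rho(a^-1) = [[-5, 2], [-8, 3]]  ->  [[61, -14], [48, -11]]
... * rho(a^-1) = [[-5, 2], [-8, 3]]  ->  [[-193, 80], [-152, 63]]
... * rho(b) = [[5, -2], [3, -1]]  ->  [[-725, 306], [-571, 241]]
... * rho(b) = [[5, -2], [3, -1]]  ->  [[-2707, 1144], [-2132, 901]]
... * rho(b) = [[5, -2], [3, -1]]  ->  [[-10103, 4270], [-7957, 3363]]
... * rho(b) = [[5, -2], [3, -1]]  ->  [[-37705, 15936], [-29696, 12551]]
... * rho(a) = [[3, -2], [8, -5]]  ->  [[14373, -4270], [11320, -3363]]
... * rho(a) = [[3, -2], [8, -5]]  ->  [[8959, -7396], [7056, -5825]]
... * rho(b^-1) = [[-1, 2], [-3, 5]]  ->  [[13229, -19062], [10419, -15013]]
... * rho(a^-1) = [[-5, 2], [-8, 3]]  ->  [[86351, -30728], [68009, -24201]]
tr = 86351 + -24201 = 62150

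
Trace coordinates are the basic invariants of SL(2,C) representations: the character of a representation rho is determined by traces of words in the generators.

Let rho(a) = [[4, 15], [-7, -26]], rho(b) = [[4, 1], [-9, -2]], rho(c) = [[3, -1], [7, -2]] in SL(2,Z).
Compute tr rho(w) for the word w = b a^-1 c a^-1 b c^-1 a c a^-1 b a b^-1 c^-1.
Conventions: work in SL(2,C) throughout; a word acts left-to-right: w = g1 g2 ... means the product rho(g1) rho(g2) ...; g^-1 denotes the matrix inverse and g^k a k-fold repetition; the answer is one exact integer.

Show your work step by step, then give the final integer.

rho(b) = [[4, 1], [-9, -2]]
... * rho(a^-1) = [[-26, -15], [7, 4]]  ->  [[-97, -56], [220, 127]]
... * rho(c) = [[3, -1], [7, -2]]  ->  [[-683, 209], [1549, -474]]
... * rho(a^-1) = [[-26, -15], [7, 4]]  ->  [[19221, 11081], [-43592, -25131]]
... * rho(b) = [[4, 1], [-9, -2]]  ->  [[-22845, -2941], [51811, 6670]]
... * rho(c^-1) = [[-2, 1], [-7, 3]]  ->  [[66277, -31668], [-150312, 71821]]
... * rho(a) = [[4, 15], [-7, -26]]  ->  [[486784, 1817523], [-1103995, -4122026]]
... * rho(c) = [[3, -1], [7, -2]]  ->  [[14183013, -4121830], [-32166167, 9348047]]
... * rho(a^-1) = [[-26, -15], [7, 4]]  ->  [[-397611148, -229232515], [901756671, 519884693]]
... * rho(b) = [[4, 1], [-9, -2]]  ->  [[472648043, 60853882], [-1071935553, -138012715]]
... * rho(a) = [[4, 15], [-7, -26]]  ->  [[1464614998, 5507519713], [-3321653207, -12490702705]]
... * rho(b^-1) = [[-2, -1], [9, 4]]  ->  [[46638447421, 20565463854], [-105773017931, -46641157613]]
... * rho(c^-1) = [[-2, 1], [-7, 3]]  ->  [[-237235141820, 108334838983], [538034139153, -245696490770]]
tr = -237235141820 + -245696490770 = -482931632590

-482931632590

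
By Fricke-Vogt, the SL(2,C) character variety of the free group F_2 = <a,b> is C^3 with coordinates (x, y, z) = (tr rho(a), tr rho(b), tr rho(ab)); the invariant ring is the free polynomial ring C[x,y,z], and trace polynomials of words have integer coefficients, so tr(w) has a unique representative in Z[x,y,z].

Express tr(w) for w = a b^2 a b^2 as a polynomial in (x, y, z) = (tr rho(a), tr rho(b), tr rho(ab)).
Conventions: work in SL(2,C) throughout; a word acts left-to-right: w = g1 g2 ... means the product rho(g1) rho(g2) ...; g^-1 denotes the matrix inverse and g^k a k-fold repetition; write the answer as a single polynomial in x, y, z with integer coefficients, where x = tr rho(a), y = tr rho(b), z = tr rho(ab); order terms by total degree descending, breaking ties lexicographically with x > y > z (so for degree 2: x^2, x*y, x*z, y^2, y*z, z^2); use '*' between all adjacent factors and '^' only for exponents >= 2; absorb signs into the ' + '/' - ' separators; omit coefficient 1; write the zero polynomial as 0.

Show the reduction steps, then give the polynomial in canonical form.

trace(a b a b) = trace(a b) trace(a b) - trace(1)  (split on a) = z^2 - 2
reduce: trace(a b a) = trace(a) trace(b a) - trace(b)  (reduce the a square) = x*z - y
reduce: trace(a b^2 a b) = trace(b) trace(a b a b) - trace(a b a)  (reduce the b square) = y*z^2 - x*z - y
reduce: trace(b^2 a) = trace(b) trace(a b) - trace(a)  (reduce the b square) = y*z - x
trace(b^2) = trace(b) trace(b) - trace(1)  (reduce the b square) = y^2 - 2
trace(a b^2 a) = trace(a) trace(b^2 a) - trace(b^2)  (reduce the a square) = x*y*z - x^2 - y^2 + 2
so trace(a b^2 a b^2) = trace(b) trace(a b^2 a b) - trace(a b^2 a)  (reduce the b square) = y^2*z^2 - 2*x*y*z + x^2 - 2

y^2*z^2 - 2*x*y*z + x^2 - 2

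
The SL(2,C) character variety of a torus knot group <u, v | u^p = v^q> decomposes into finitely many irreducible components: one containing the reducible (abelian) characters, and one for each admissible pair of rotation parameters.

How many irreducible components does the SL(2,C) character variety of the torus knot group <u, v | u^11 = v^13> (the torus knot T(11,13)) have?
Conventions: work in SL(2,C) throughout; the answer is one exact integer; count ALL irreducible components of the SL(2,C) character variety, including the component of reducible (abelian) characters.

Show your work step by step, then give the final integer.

61

In the torus knot group T(11,13), u^11 = v^13 is central, so an irreducible representation sends it to +I or -I (Schur).
On an irreducible component, tr(u) is locked at 2*cos(pi*alpha/11) for some alpha in 1..10, and tr(v) at 2*cos(pi*beta/13) for some beta in 1..12.
u^11 = (-1)^alpha I and v^13 = (-1)^beta I must agree, so alpha and beta have equal parity.
Counting: 5 odd alphas x 6 odd betas + 5 even alphas x 6 even betas = 30 + 30 = 60.
That is 60 components of irreducible characters, and with the reducible (abelian) component the total is 61.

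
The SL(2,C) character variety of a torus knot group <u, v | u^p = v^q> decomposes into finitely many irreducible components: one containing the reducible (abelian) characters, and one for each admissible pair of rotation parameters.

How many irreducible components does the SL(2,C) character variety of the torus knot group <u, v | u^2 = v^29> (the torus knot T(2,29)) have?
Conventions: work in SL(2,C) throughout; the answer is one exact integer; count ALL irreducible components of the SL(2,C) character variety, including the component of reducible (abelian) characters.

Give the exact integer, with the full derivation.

15

In the torus knot group T(2,29), u^2 = v^29 is central, so an irreducible representation sends it to +I or -I (Schur).
So on each irreducible component the traces are pinned: tr(u) = 2*cos(pi*alpha/2) with 1 <= alpha <= 1, tr(v) = 2*cos(pi*beta/29) with 1 <= beta <= 28.
The two central values (-1)^alpha I and (-1)^beta I must be the same matrix, so alpha and beta share a parity.
count pairs: odd alpha (1 choices) x odd beta (14), plus even alpha (0) x even beta (14): 1*14 + 0*14 = 14.
Total: 14 irreducible-character components + 1 reducible (abelian) component = 15.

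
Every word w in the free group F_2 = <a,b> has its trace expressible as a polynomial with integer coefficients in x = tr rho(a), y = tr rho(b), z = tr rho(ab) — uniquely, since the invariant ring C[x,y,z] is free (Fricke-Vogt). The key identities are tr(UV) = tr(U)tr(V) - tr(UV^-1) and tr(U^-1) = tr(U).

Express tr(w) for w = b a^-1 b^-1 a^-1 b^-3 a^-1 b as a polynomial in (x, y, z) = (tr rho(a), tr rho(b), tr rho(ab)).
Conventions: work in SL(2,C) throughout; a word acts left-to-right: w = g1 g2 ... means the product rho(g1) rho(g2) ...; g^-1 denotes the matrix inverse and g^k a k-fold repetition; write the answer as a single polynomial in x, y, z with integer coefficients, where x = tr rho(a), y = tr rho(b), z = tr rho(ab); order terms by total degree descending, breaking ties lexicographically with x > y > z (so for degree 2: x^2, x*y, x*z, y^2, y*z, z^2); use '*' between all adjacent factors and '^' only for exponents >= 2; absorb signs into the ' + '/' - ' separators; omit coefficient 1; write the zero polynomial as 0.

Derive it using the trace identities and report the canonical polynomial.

next, tr(b a^-1) = tr(b) tr(a) - tr(b a) = x*y - z
tr(b^2 a) = tr(b) tr(a b) - tr(a) = y*z - x
next, tr(b^2) = tr(b) tr(b) - tr(1) = y^2 - 2
and tr(a b^2 a) = tr(a) tr(b^2 a) - tr(b^2) = x*y*z - x^2 - y^2 + 2
next, tr(a b a b) = tr(b a) tr(b a) - tr(1)   [split at repeated b] = z^2 - 2
tr(a b a) = tr(a) tr(b a) - tr(b) = x*z - y
tr(a b^2 a b) = tr(b) tr(a b a b) - tr(a b a) = y*z^2 - x*z - y
tr(b^-1 a b^2 a) = tr(a b^2 a) tr(b) - tr(a b^2 a b) = x*y^2*z - x^2*y - y^3 - y*z^2 + x*z + 3*y
next, tr(b^2 a^-1 b^-1 a) = tr(b^-1 a b^2) tr(a) - tr(b^-1 a b^2 a) = -x*y^2*z + x^2*y + y^3 + y*z^2 - 3*y
tr(a^-1 b^2 a^-1 b^-1) = tr(b^2 a^-1 b^-1) tr(a) - tr(b^2 a^-1 b^-1 a) = x*y^2*z - y^3 - y*z^2 - x*z + 3*y
tr(a^-1 b^2) = tr(b^2) tr(a) - tr(b^2 a) = x*y^2 - y*z - x
and tr(a^-1 b^2 a^-1) = tr(a^-1 b^2) tr(a) - tr(a^-1 b^2 a) = x^2*y^2 - x*y*z - x^2 - y^2 + 2
tr(b^-1 a^-1 b^2 a^-1 b^-1) = tr(a^-1 b^2 a^-1 b^-1) tr(b) - tr(a^-1 b^2 a^-1) = x*y^3*z - x^2*y^2 - y^4 - y^2*z^2 + x^2 + 4*y^2 - 2
and tr(b^-2 a^-1 b^2 a^-1 b^-1) = tr(b^-1 a^-1 b^2 a^-1 b^-1) tr(b) - tr(b^-1 a^-1 b^2 a^-1) = x*y^4*z - x^2*y^3 - y^5 - y^3*z^2 - x*y^2*z + x^2*y + 5*y^3 + y*z^2 + x*z - 5*y
tr(b a b^-1 a) = tr(a b a) tr(b) - tr(a b a b) = x*y*z - y^2 - z^2 + 2
and tr(a^3 b) = tr(a) tr(a b a) - tr(a b) = x^2*z - x*y - z
next, tr(a^2) = tr(a) tr(a) - tr(1) = x^2 - 2
tr(a^3) = tr(a) tr(a^2) - tr(a) = x^3 - 3*x
and tr(a b^2 a^2) = tr(b) tr(a^3 b) - tr(a^3) = x^2*y*z - x^3 - x*y^2 - y*z + 3*x
tr(a^2 b a b) = tr(a) tr(b a b a) - tr(b a b) = x*z^2 - y*z - x
and tr(a b^2 a^2 b) = tr(b) tr(a^2 b a b) - tr(a^2 b a) = x*y*z^2 - x^2*z - y^2*z + z
and tr(a b^-1 a b^2 a) = tr(a b^2 a^2) tr(b) - tr(a b^2 a^2 b) = x^2*y^2*z - x^3*y - x*y^3 - x*y*z^2 + x^2*z + 3*x*y - z
next, tr(b^2 a b) = tr(b) tr(b a b) - tr(b a) = y^2*z - x*y - z
tr(a b^2 a b a) = tr(a) tr(b^2 a b a) - tr(b^2 a b) = x*y*z^2 - x^2*z - y^2*z + z
tr(a b a b a b) = tr(a b a b) tr(a b) - tr(b a)   [split at repeated a] = z^3 - 3*z
next, tr(a b^2 a b a b) = tr(b) tr(a b a b a b) - tr(a b a b a) = y*z^3 - x*z^2 - 2*y*z + x
tr(a b^-1 a b^2 a b) = tr(a b^2 a b a) tr(b) - tr(a b^2 a b a b) = x*y^2*z^2 - x^2*y*z - y^3*z - y*z^3 + x*z^2 + 3*y*z - x
next, tr(b^2 a b^-1 a b^-1 a) = tr(a b^-1 a b^2 a) tr(b) - tr(a b^-1 a b^2 a b) = x^2*y^3*z - x^3*y^2 - x*y^4 - 2*x*y^2*z^2 + 2*x^2*y*z + y^3*z + y*z^3 + 3*x*y^2 - x*z^2 - 4*y*z + x
tr(a^-1 b^2 a b^-1 a b^-1) = tr(b^2 a b^-1 a b^-1) tr(a) - tr(b^2 a b^-1 a b^-1 a) = -x^2*y^3*z + x^3*y^2 + x*y^4 + 2*x*y^2*z^2 - x^2*y*z - y^3*z - y*z^3 - 4*x*y^2 + 4*y*z + x
tr(b^-1 a b^-2 a^-1 b^2 a) = tr(a^-1 b^2 a b^-1 a b^-1) tr(b) - tr(a^-1 b^2 a b^-1 a) = -x^2*y^4*z + x^3*y^3 + x*y^5 + 2*x*y^3*z^2 - x^2*y^2*z - y^4*z - y^2*z^3 - 4*x*y^3 + 4*y^2*z + x*y - z
and tr(b^-2 a^-1 b^2 a^-1 b^-1 a) = tr(b^-1 a b^-2 a^-1 b^2) tr(a) - tr(b^-1 a b^-2 a^-1 b^2 a) = x^2*y^4*z - x^3*y^3 - x*y^5 - 2*x*y^3*z^2 + y^4*z + y^2*z^3 + x^3*y + 5*x*y^3 + x*y*z^2 - 4*y^2*z - 4*x*y + z
and tr(b^-1 a^-1 b^2 a^-1 b^-1 a^-1 b^-1) = tr(b^-2 a^-1 b^2 a^-1 b^-1) tr(a) - tr(b^-2 a^-1 b^2 a^-1 b^-1 a) = x*y^3*z^2 - x^2*y^2*z - y^4*z - y^2*z^3 + x^2*z + 4*y^2*z - x*y - z
next, tr(b^3) = tr(b) tr(b^2) - tr(b) = y^3 - 3*y
and tr(a b^3 a) = tr(a) tr(b^3 a) - tr(b^3) = x*y^2*z - x^2*y - y^3 - x*z + 3*y
tr(a b^3 a b) = tr(b) tr(b a b a b) - tr(b a b a) = y^2*z^2 - x*y*z - y^2 - z^2 + 2
tr(b^3 a b^-1 a) = tr(a b^3 a) tr(b) - tr(a b^3 a b) = x*y^3*z - x^2*y^2 - y^4 - y^2*z^2 + 4*y^2 + z^2 - 2
tr(b a b^-1 a^-1 b^2) = tr(b^3 a b^-1) tr(a) - tr(b^3 a b^-1 a) = -x*y^3*z + x^2*y^2 + y^4 + y^2*z^2 + x*y*z - x^2 - 4*y^2 - z^2 + 2
tr(b a b^-1 a^-1 b^2 a) = tr(b^2 a b a b^-1) tr(a) - tr(b^2 a b a b^-1 a) = -x*y^2*z^2 + x^2*y*z + y^3*z + y*z^3 - 3*y*z - x
tr(a b^-1 a^-1 b^2 a^-1 b) = tr(b a b^-1 a^-1 b^2) tr(a) - tr(b a b^-1 a^-1 b^2 a) = -x^2*y^3*z + x^3*y^2 + x*y^4 + 2*x*y^2*z^2 - y^3*z - y*z^3 - x^3 - 4*x*y^2 - x*z^2 + 3*y*z + 3*x
next, tr(b^-1 a^-1 b^2 a^-1 b^-1 a) = tr(a b^-1 a^-1 b^2 a^-1) tr(b) - tr(a b^-1 a^-1 b^2 a^-1 b) = x^2*y^3*z - x^3*y^2 - x*y^4 - 2*x*y^2*z^2 + y^3*z + y*z^3 + x^3 + 5*x*y^2 + x*z^2 - 4*y*z - 3*x
and tr(b^-1 a^-1 b^2 a^-1 b^-1 a^-1) = tr(b^-1 a^-1 b^2 a^-1 b^-1) tr(a) - tr(b^-1 a^-1 b^2 a^-1 b^-1 a) = x*y^2*z^2 - y^3*z - y*z^3 - x*y^2 - x*z^2 + 4*y*z + x
next, tr(b a^-1 b^-1 a^-1 b^-3 a^-1 b) = tr(b^-1 a^-1 b^2 a^-1 b^-1 a^-1 b^-1) tr(b) - tr(b^-1 a^-1 b^2 a^-1 b^-1 a^-1) = x*y^4*z^2 - x^2*y^3*z - y^5*z - y^3*z^3 - x*y^2*z^2 + x^2*y*z + 5*y^3*z + y*z^3 + x*z^2 - 5*y*z - x

x*y^4*z^2 - x^2*y^3*z - y^5*z - y^3*z^3 - x*y^2*z^2 + x^2*y*z + 5*y^3*z + y*z^3 + x*z^2 - 5*y*z - x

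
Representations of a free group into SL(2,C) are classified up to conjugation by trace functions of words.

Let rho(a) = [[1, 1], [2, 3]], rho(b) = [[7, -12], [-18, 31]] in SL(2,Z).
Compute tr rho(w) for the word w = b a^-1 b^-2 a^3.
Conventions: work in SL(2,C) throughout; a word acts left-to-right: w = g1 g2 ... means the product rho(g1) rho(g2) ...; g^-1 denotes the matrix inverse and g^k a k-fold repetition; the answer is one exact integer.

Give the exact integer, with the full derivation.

-2277382

rho(b) = [[7, -12], [-18, 31]]
... * rho(a^-1) = [[3, -1], [-2, 1]]  ->  [[45, -19], [-116, 49]]
... * rho(b^-1) = [[31, 12], [18, 7]]  ->  [[1053, 407], [-2714, -1049]]
... * rho(b^-1) = [[31, 12], [18, 7]]  ->  [[39969, 15485], [-103016, -39911]]
... * rho(a) = [[1, 1], [2, 3]]  ->  [[70939, 86424], [-182838, -222749]]
... * rho(a) = [[1, 1], [2, 3]]  ->  [[243787, 330211], [-628336, -851085]]
... * rho(a) = [[1, 1], [2, 3]]  ->  [[904209, 1234420], [-2330506, -3181591]]
tr = 904209 + -3181591 = -2277382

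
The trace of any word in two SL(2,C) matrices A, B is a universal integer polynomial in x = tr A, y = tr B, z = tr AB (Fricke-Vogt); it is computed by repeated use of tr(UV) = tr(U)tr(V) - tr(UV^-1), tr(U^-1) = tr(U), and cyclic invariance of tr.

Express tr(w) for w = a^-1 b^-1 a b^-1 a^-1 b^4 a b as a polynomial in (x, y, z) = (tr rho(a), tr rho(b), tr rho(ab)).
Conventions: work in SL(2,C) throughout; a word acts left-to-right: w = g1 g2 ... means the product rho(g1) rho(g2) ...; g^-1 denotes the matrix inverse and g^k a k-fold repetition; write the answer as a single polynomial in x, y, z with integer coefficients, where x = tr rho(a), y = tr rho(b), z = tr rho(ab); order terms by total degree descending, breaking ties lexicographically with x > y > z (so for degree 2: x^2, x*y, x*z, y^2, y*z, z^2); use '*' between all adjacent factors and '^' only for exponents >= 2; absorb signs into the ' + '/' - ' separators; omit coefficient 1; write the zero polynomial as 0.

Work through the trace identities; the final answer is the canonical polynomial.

x^2*y^5*z^2 - 2*x^3*y^4*z - x*y^6*z - 2*x*y^4*z^3 + x^4*y^3 + x^2*y^5 + y^5*z^2 + y^3*z^4 + 4*x^3*y^2*z + 6*x*y^4*z + 4*x*y^2*z^3 - 2*x^4*y - 6*x^2*y^3 - 4*x^2*y*z^2 - 6*y^3*z^2 - 2*y*z^4 - 8*x*y^2*z + 8*x^2*y + y^3 + 8*y*z^2 - 3*y

apply: trace(a^2 b) = trace(a) trace(b a) - trace(b) = x*z - y
trace(a^2) = trace(a) trace(a) - trace(1) = x^2 - 2
trace(a^2 b^2) = trace(b) trace(a^2 b) - trace(a^2) = x*y*z - x^2 - y^2 + 2
trace(a b^3 a) = trace(b) trace(a^2 b^2) - trace(a^2 b) = x*y^2*z - x^2*y - y^3 - x*z + 3*y
apply: trace(a b a b) = trace(a b) trace(a b) - trace(1)   [split at repeated a] = z^2 - 2
use: trace(b^2 a b a) = trace(b) trace(a b a b) - trace(a b a) = y*z^2 - x*z - y
trace(b a b) = trace(b) trace(a b) - trace(a) = y*z - x
trace(b^2 a b) = trace(b) trace(b a b) - trace(b a) = y^2*z - x*y - z
trace(a b a^2 b^2) = trace(a) trace(b^2 a b a) - trace(b^2 a b) = x*y*z^2 - x^2*z - y^2*z + z
use: trace(a b a^2 b) = trace(a) trace(b a b a) - trace(b a b) = x*z^2 - y*z - x
apply: trace(a b^3 a b a) = trace(b) trace(a b a^2 b^2) - trace(a b a^2 b) = x*y^2*z^2 - x^2*y*z - y^3*z - x*z^2 + 2*y*z + x
use: trace(a b a b a b) = trace(b a b a) trace(b a) - trace(a b)   [split at repeated b] = z^3 - 3*z
trace(b a b a b a b) = trace(b) trace(a b a b a b) - trace(a b a b a) = y*z^3 - x*z^2 - 2*y*z + x
apply: trace(a b^3 a b a b) = trace(b) trace(b a b a b a b) - trace(b a b a b a) = y^2*z^3 - x*y*z^2 - 2*y^2*z - z^3 + x*y + 3*z
apply: trace(b^-1 a b^3 a b a) = trace(a b^3 a b a) trace(b) - trace(a b^3 a b a b) = x*y^3*z^2 - x^2*y^2*z - y^4*z - y^2*z^3 + 4*y^2*z + z^3 - 3*z
apply: trace(b^3 a b a^-1 b^-1 a) = trace(b^-1 a b^3 a b) trace(a) - trace(b^-1 a b^3 a b a) = -x*y^3*z^2 + 2*x^2*y^2*z + y^4*z + y^2*z^3 - x^3*y - x*y^3 - x^2*z - 4*y^2*z - z^3 + 3*x*y + 3*z
use: trace(a b^4 a) = trace(b) trace(b a^2 b^2) - trace(b a^2 b) = x*y^3*z - x^2*y^2 - y^4 - 2*x*y*z + x^2 + 4*y^2 - 2
trace(b a b^2 a b) = trace(b) trace(a b^2 a b) - trace(a b^2 a) = y^2*z^2 - 2*x*y*z + x^2 - 2
trace(a b^2 a b^3) = trace(b) trace(b a b^2 a b) - trace(b a b^2 a) = y^3*z^2 - 2*x*y^2*z + x^2*y - y*z^2 + x*z - y
apply: trace(b^4 a b^2 a) = trace(b) trace(a b^2 a b^3) - trace(a b^2 a b^2) = y^4*z^2 - 2*x*y^3*z + x^2*y^2 - 2*y^2*z^2 + 3*x*y*z - x^2 - y^2 + 2
trace(b^3 a b) = trace(b) trace(b^2 a b) - trace(b^2 a) = y^3*z - x*y^2 - 2*y*z + x
apply: trace(a b^5) = trace(b) trace(b^3 a b) - trace(b^3 a) = y^4*z - x*y^3 - 3*y^2*z + 2*x*y + z
trace(b^4 a b^2) = trace(b) trace(a b^5) - trace(a b^4) = y^5*z - x*y^4 - 4*y^3*z + 3*x*y^2 + 3*y*z - x
apply: trace(b a^2 b^4 a b) = trace(a) trace(b^4 a b^2 a) - trace(b^4 a b^2) = x*y^4*z^2 - 2*x^2*y^3*z - y^5*z + x^3*y^2 + x*y^4 - 2*x*y^2*z^2 + 3*x^2*y*z + 4*y^3*z - x^3 - 4*x*y^2 - 3*y*z + 3*x
trace(a b a b a^2 b) = trace(a) trace(b a b a b a) - trace(b a b a b) = x*z^3 - y*z^2 - 2*x*z + y
apply: trace(a b a b a^2) = trace(a) trace(a b a b a) - trace(a b a b) = x^2*z^2 - x*y*z - x^2 - z^2 + 2
trace(a b a b a^2 b^2) = trace(b) trace(a b a b a^2 b) - trace(a b a b a^2) = x*y*z^3 - x^2*z^2 - y^2*z^2 - x*y*z + x^2 + y^2 + z^2 - 2
use: trace(b^2 a b a b a^2 b) = trace(b) trace(a b a b a^2 b^2) - trace(a b a b a^2 b) = x*y^2*z^3 - x^2*y*z^2 - y^3*z^2 - x*y^2*z - x*z^3 + x^2*y + y^3 + 2*y*z^2 + 2*x*z - 3*y
use: trace(b a^2 b^4 a b a) = trace(b) trace(b^2 a b a b a^2 b) - trace(b^2 a b a b a^2) = x*y^3*z^3 - x^2*y^2*z^2 - y^4*z^2 - x*y^3*z - 2*x*y*z^3 + x^2*y^2 + x^2*z^2 + y^4 + 3*y^2*z^2 + 3*x*y*z - x^2 - 4*y^2 - z^2 + 2
apply: trace(a b^4 a b a^-1 b a) = trace(b a^2 b^4 a b) trace(a) - trace(b a^2 b^4 a b a) = x^2*y^4*z^2 - 2*x^3*y^3*z - x*y^5*z - x*y^3*z^3 + x^4*y^2 + x^2*y^4 - x^2*y^2*z^2 + y^4*z^2 + 3*x^3*y*z + 5*x*y^3*z + 2*x*y*z^3 - x^4 - 5*x^2*y^2 - x^2*z^2 - y^4 - 3*y^2*z^2 - 6*x*y*z + 4*x^2 + 4*y^2 + z^2 - 2
apply: trace(a^2 b a) = trace(a) trace(a b a) - trace(a b) = x^2*z - x*y - z
apply: trace(a^2 b a b^2) = trace(b) trace(a^2 b a b) - trace(a^2 b a) = x*y*z^2 - x^2*z - y^2*z + z
use: trace(a b a b^3 a) = trace(b) trace(a^2 b a b^2) - trace(a^2 b a b) = x*y^2*z^2 - x^2*y*z - y^3*z - x*z^2 + 2*y*z + x
trace(a b^2 a b a b^3) = trace(b) trace(a b a b^3 a b) - trace(a b a b^3 a) = y^3*z^3 - 2*x*y^2*z^2 + x^2*y*z - y^3*z - y*z^3 + x*y^2 + x*z^2 + y*z - x
apply: trace(a b^2 a b a b^2) = trace(b) trace(a b a b^2 a b) - trace(a b a b^2 a) = y^2*z^3 - 2*x*y*z^2 + x^2*z - y^2*z + x*y - z
trace(b a b a b^4 a b) = trace(b) trace(a b^2 a b a b^3) - trace(a b^2 a b a b^2) = y^4*z^3 - 2*x*y^3*z^2 + x^2*y^2*z - y^4*z - 2*y^2*z^3 + x*y^3 + 3*x*y*z^2 - x^2*z + 2*y^2*z - 2*x*y + z
use: trace(a b a b a b a b) = trace(a b) trace(a b a b a b) - trace(a^-1 b^-1 a^-1 b^-1)   [split at repeated a] = z^4 - 4*z^2 + 2
trace(a b a b a b a b^2) = trace(b) trace(a b a b a b a b) - trace(a b a b a b a) = y*z^4 - x*z^3 - 3*y*z^2 + 2*x*z + y
trace(a b a b a b a b^3) = trace(b) trace(a b a b a b a b^2) - trace(a b a b a b a b) = y^2*z^4 - x*y*z^3 - 3*y^2*z^2 - z^4 + 2*x*y*z + y^2 + 4*z^2 - 2
trace(b a b a b^4 a b a) = trace(b) trace(a b a b a b a b^3) - trace(a b a b a b a b^2) = y^3*z^4 - x*y^2*z^3 - 3*y^3*z^2 - 2*y*z^4 + 2*x*y^2*z + x*z^3 + y^3 + 7*y*z^2 - 2*x*z - 3*y
trace(a b^4 a b a^-1 b a b) = trace(b a b a b^4 a b) trace(a) - trace(b a b a b^4 a b a) = x*y^4*z^3 - 2*x^2*y^3*z^2 - y^3*z^4 + x^3*y^2*z - x*y^4*z - x*y^2*z^3 + x^2*y^3 + 3*x^2*y*z^2 + 3*y^3*z^2 + 2*y*z^4 - x^3*z - x*z^3 - 2*x^2*y - y^3 - 7*y*z^2 + 3*x*z + 3*y
trace(a b^-1 a b^4 a b a^-1 b) = trace(a b^4 a b a^-1 b a) trace(b) - trace(a b^4 a b a^-1 b a b) = x^2*y^5*z^2 - 2*x^3*y^4*z - x*y^6*z - 2*x*y^4*z^3 + x^4*y^3 + x^2*y^5 + x^2*y^3*z^2 + y^5*z^2 + y^3*z^4 + 2*x^3*y^2*z + 6*x*y^4*z + 3*x*y^2*z^3 - x^4*y - 6*x^2*y^3 - 4*x^2*y*z^2 - y^5 - 6*y^3*z^2 - 2*y*z^4 + x^3*z - 6*x*y^2*z + x*z^3 + 6*x^2*y + 5*y^3 + 8*y*z^2 - 3*x*z - 5*y
trace(b^4 a b a^-1 b^-1 a b^-1 a) = trace(a b^-1 a b^4 a b a^-1) trace(b) - trace(a b^-1 a b^4 a b a^-1 b) = -x^2*y^5*z^2 + 2*x^3*y^4*z + x*y^6*z + 2*x*y^4*z^3 - x^4*y^3 - x^2*y^5 - x^2*y^3*z^2 - y^5*z^2 - y^3*z^4 - 2*x^3*y^2*z - 5*x*y^4*z - 3*x*y^2*z^3 + x^4*y + 5*x^2*y^3 + 4*x^2*y*z^2 + 6*y^3*z^2 + 2*y*z^4 - x^3*z + 4*x*y^2*z - x*z^3 - 5*x^2*y - y^3 - 8*y*z^2 + 3*x*z + 3*y
apply: trace(a^-1 b^-1 a b^-1 a^-1 b^4 a b) = trace(b^4 a b a^-1 b^-1 a b^-1) trace(a) - trace(b^4 a b a^-1 b^-1 a b^-1 a) = x^2*y^5*z^2 - 2*x^3*y^4*z - x*y^6*z - 2*x*y^4*z^3 + x^4*y^3 + x^2*y^5 + y^5*z^2 + y^3*z^4 + 4*x^3*y^2*z + 6*x*y^4*z + 4*x*y^2*z^3 - 2*x^4*y - 6*x^2*y^3 - 4*x^2*y*z^2 - 6*y^3*z^2 - 2*y*z^4 - 8*x*y^2*z + 8*x^2*y + y^3 + 8*y*z^2 - 3*y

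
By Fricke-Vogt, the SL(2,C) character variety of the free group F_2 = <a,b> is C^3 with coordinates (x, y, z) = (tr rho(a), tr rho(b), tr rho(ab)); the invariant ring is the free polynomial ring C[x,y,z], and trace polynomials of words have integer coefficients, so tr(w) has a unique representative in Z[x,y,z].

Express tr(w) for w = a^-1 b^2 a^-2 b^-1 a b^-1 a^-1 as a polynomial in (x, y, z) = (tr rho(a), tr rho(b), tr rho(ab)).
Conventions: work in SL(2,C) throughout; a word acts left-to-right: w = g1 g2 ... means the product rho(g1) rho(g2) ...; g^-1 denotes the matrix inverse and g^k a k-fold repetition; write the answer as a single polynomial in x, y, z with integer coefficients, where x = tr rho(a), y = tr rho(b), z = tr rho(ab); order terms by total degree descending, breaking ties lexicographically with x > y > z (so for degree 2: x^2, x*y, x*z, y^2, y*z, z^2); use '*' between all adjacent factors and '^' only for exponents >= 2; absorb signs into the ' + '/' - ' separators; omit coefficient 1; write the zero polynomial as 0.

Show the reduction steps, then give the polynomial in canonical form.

x^4*y^3*z - x^5*y^2 - x^3*y^4 - 2*x^3*y^2*z^2 + x^2*y^3*z + x^2*y*z^3 + x^5 + 5*x^3*y^2 + x^3*z^2 - 2*x^2*y*z - 5*x^3 - 2*x*y^2 - 2*x*z^2 + 5*x

trace(b a^-1) = trace(b) trace(a) - trace(b a) = x*y - z
reduce: trace(b a^-2) = trace(b a^-1) trace(a) - trace(b) = x^2*y - x*z - y
so trace(a^2 b) = trace(a) trace(b a) - trace(b) = x*z - y
reduce: trace(a^2) = trace(a) trace(a) - trace(1) = x^2 - 2
so trace(a b^2 a) = trace(b) trace(a^2 b) - trace(a^2) = x*y*z - x^2 - y^2 + 2
so trace(a b a b) = trace(a b) trace(a b) - trace(1) = z^2 - 2
reduce: trace(a b^2 a b) = trace(b) trace(a b a b) - trace(a b a) = y*z^2 - x*z - y
reduce: trace(b^-1 a b^2 a) = trace(a b^2 a) trace(b) - trace(a b^2 a b) = x*y^2*z - x^2*y - y^3 - y*z^2 + x*z + 3*y
trace(a^-1 b^-1 a b^2) = trace(b^-1 a b^2) trace(a) - trace(b^-1 a b^2 a) = -x*y^2*z + x^2*y + y^3 + y*z^2 - 3*y
trace(b^2 a^-2 b^-1 a) = trace(a^-1 b^-1 a b^2) trace(a) - trace(a^-1 b^-1 a b^2 a) = -x^2*y^2*z + x^3*y + x*y^3 + x*y*z^2 - 3*x*y - z
reduce: trace(a^-1 b^2 a^-2 b^-1) = trace(b^2 a^-2 b^-1) trace(a) - trace(b^2 a^-2 b^-1 a) = x^2*y^2*z - x*y^3 - x*y*z^2 - x^2*z + 2*x*y + z
trace(b^2) = trace(b) trace(b) - trace(1) = y^2 - 2
trace(b^3) = trace(b) trace(b^2) - trace(b) = y^3 - 3*y
trace(a b^2) = trace(b) trace(a b) - trace(a) = y*z - x
so trace(b^3 a) = trace(b) trace(a b^2) - trace(a b) = y^2*z - x*y - z
reduce: trace(b^3 a^-1) = trace(b^3) trace(a) - trace(b^3 a) = x*y^3 - y^2*z - 2*x*y + z
reduce: trace(b a b^3) = trace(b) trace(b^2 a b) - trace(b^2 a) = y^3*z - x*y^2 - 2*y*z + x
trace(b a b^3 a) = trace(b) trace(b a b a b) - trace(b a b a) = y^2*z^2 - x*y*z - y^2 - z^2 + 2
so trace(a^-1 b a b^3) = trace(b a b^3) trace(a) - trace(b a b^3 a) = x*y^3*z - x^2*y^2 - y^2*z^2 - x*y*z + x^2 + y^2 + z^2 - 2
trace(a b^3 a^-2 b) = trace(a^-1 b a b^3) trace(a) - trace(a^-1 b a b^3 a) = x^2*y^3*z - x^3*y^2 - x*y^2*z^2 - x^2*y*z - y^3*z + x^3 + 2*x*y^2 + x*z^2 + 2*y*z - 3*x
so trace(b^2 a^-2 b^-1 a b) = trace(a b^3 a^-2) trace(b) - trace(a b^3 a^-2 b) = -x^2*y^3*z + x^3*y^2 + x*y^4 + x*y^2*z^2 + x^2*y*z - x^3 - 4*x*y^2 - x*z^2 - y*z + 3*x
reduce: trace(a b a b a b) = trace(a b) trace(a b a b) - trace(a^-1 b^-1) = z^3 - 3*z
trace(a b a b a) = trace(a) trace(b a b a) - trace(b a b) = x*z^2 - y*z - x
trace(b a b a b^2 a) = trace(b) trace(a b a b a b) - trace(a b a b a) = y*z^3 - x*z^2 - 2*y*z + x
reduce: trace(a b a b^2 a^-1 b) = trace(b a b a b^2) trace(a) - trace(b a b a b^2 a) = x*y^2*z^2 - x^2*y*z - y*z^3 - x*y^2 + 2*y*z + x
trace(a^-1 b^-1 a b a b^2) = trace(a b a b^2 a^-1) trace(b) - trace(a b a b^2 a^-1 b) = -x*y^2*z^2 + x^2*y*z + y^3*z + y*z^3 - 3*y*z - x
trace(b^2 a^-2 b^-1 a b a) = trace(a^-1 b^-1 a b a b^2) trace(a) - trace(a^-1 b^-1 a b a b^2 a) = -x^2*y^2*z^2 + x^3*y*z + x*y^3*z + x*y*z^3 - 3*x*y*z - x^2 - z^2 + 2
trace(a^-1 b^2 a^-2 b^-1 a b) = trace(b^2 a^-2 b^-1 a b) trace(a) - trace(b^2 a^-2 b^-1 a b a) = -x^3*y^3*z + x^4*y^2 + x^2*y^4 + 2*x^2*y^2*z^2 - x*y^3*z - x*y*z^3 - x^4 - 4*x^2*y^2 - x^2*z^2 + 2*x*y*z + 4*x^2 + z^2 - 2
so trace(a^-2 b^2 a^-2 b^-1 a b) = trace(a^-1 b^2 a^-2 b^-1 a b) trace(a) - trace(a^-1 b^2 a^-2 b^-1 a b a) = -x^4*y^3*z + x^5*y^2 + x^3*y^4 + 2*x^3*y^2*z^2 - x^2*y*z^3 - x^5 - 5*x^3*y^2 - x^3*z^2 - x*y^4 - x*y^2*z^2 + x^2*y*z + 5*x^3 + 4*x*y^2 + 2*x*z^2 + y*z - 5*x
trace(a^-1 b^2 a^-2 b^-1 a b^-1 a^-1) = trace(a^-2 b^2 a^-2 b^-1 a) trace(b) - trace(a^-2 b^2 a^-2 b^-1 a b) = x^4*y^3*z - x^5*y^2 - x^3*y^4 - 2*x^3*y^2*z^2 + x^2*y^3*z + x^2*y*z^3 + x^5 + 5*x^3*y^2 + x^3*z^2 - 2*x^2*y*z - 5*x^3 - 2*x*y^2 - 2*x*z^2 + 5*x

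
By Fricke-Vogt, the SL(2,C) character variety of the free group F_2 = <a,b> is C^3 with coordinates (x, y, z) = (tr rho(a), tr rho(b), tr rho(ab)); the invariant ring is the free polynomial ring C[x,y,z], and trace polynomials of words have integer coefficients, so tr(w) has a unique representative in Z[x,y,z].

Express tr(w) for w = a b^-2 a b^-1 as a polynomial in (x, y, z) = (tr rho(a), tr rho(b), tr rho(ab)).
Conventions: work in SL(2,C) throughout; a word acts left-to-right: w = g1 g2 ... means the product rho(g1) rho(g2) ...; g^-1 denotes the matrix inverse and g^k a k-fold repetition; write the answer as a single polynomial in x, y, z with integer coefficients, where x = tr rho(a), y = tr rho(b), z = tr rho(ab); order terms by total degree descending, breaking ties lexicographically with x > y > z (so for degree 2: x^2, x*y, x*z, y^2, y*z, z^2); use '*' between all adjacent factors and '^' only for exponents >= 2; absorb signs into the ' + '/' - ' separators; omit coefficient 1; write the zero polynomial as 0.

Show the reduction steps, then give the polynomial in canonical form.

trace(a^2) = trace(a) trace(a) - trace(1)  (reduce the a square) = x^2 - 2
trace(a^2 b) = trace(a) trace(b a) - trace(b)  (reduce the a square) = x*z - y
trace(a b^-1 a) = trace(a^2) trace(b) - trace(a^2 b)  (eliminate b^-1) = x^2*y - x*z - y
trace(a b a b) = trace(a b) trace(a b) - trace(1)  (split on a) = z^2 - 2
trace(a b^-1 a b) = trace(a b a) trace(b) - trace(a b a b)  (eliminate b^-1) = x*y*z - y^2 - z^2 + 2
and trace(a b^-1 a b^-1) = trace(a b^-1 a) trace(b) - trace(a b^-1 a b)  (eliminate b^-1) = x^2*y^2 - 2*x*y*z + z^2 - 2
next, trace(a b^-2 a b^-1) = trace(a b^-1 a b^-1) trace(b) - trace(a b^-1 a)  (eliminate b^-1) = x^2*y^3 - 2*x*y^2*z - x^2*y + y*z^2 + x*z - y

x^2*y^3 - 2*x*y^2*z - x^2*y + y*z^2 + x*z - y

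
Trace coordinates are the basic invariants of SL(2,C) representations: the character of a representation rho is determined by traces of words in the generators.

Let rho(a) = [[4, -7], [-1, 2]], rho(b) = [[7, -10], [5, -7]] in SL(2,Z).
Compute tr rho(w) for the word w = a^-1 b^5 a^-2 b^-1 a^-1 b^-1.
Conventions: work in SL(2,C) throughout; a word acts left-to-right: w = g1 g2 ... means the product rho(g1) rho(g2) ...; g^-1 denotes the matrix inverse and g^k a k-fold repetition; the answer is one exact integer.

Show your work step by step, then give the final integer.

7854

rho(a^-1) = [[2, 7], [1, 4]]
... * rho(b) = [[7, -10], [5, -7]]  ->  [[49, -69], [27, -38]]
... * rho(b) = [[7, -10], [5, -7]]  ->  [[-2, -7], [-1, -4]]
... * rho(b) = [[7, -10], [5, -7]]  ->  [[-49, 69], [-27, 38]]
... * rho(b) = [[7, -10], [5, -7]]  ->  [[2, 7], [1, 4]]
... * rho(b) = [[7, -10], [5, -7]]  ->  [[49, -69], [27, -38]]
... * rho(a^-1) = [[2, 7], [1, 4]]  ->  [[29, 67], [16, 37]]
... * rho(a^-1) = [[2, 7], [1, 4]]  ->  [[125, 471], [69, 260]]
... * rho(b^-1) = [[-7, 10], [-5, 7]]  ->  [[-3230, 4547], [-1783, 2510]]
... * rho(a^-1) = [[2, 7], [1, 4]]  ->  [[-1913, -4422], [-1056, -2441]]
... * rho(b^-1) = [[-7, 10], [-5, 7]]  ->  [[35501, -50084], [19597, -27647]]
tr = 35501 + -27647 = 7854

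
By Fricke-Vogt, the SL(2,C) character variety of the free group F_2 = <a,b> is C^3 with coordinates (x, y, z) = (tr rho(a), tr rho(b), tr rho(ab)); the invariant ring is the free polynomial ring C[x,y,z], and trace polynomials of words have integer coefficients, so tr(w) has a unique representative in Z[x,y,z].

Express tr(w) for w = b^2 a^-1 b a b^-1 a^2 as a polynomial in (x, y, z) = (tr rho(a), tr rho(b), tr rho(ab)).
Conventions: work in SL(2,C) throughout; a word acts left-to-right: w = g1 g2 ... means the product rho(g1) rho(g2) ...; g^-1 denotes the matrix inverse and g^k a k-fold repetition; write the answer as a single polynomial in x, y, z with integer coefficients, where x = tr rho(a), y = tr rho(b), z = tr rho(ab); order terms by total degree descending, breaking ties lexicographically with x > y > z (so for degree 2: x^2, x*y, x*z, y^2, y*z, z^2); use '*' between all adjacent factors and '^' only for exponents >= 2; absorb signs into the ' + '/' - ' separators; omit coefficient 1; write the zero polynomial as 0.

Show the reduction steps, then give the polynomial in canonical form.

use: trace(a^2 b) = trace(a)*trace(b a) - trace(b)   [square of a] = x*z - y
use: trace(a^2) = trace(a)*trace(a) - trace(1)   [square of a] = x^2 - 2
trace(a^2 b^2) = trace(b)*trace(a^2 b) - trace(a^2)   [square of b] = x*y*z - x^2 - y^2 + 2
use: trace(a b^3 a) = trace(b)*trace(a^2 b^2) - trace(a^2 b)   [square of b] = x*y^2*z - x^2*y - y^3 - x*z + 3*y
use: trace(b a b) = trace(b)*trace(a b) - trace(a)   [square of b] = y*z - x
apply: trace(a b^3) = trace(b)*trace(b a b) - trace(b a)   [square of b] = y^2*z - x*y - z
use: trace(b a^3 b^2) = trace(a)*trace(a b^3 a) - trace(a b^3)   [square of a] = x^2*y^2*z - x^3*y - x*y^3 - x^2*z - y^2*z + 4*x*y + z
use: trace(a b a b) = trace(b a)*trace(b a) - trace(1)   [split at a repeated b] = z^2 - 2
apply: trace(b^2 a b a) = trace(b)*trace(a b a b) - trace(a b a)   [square of b] = y*z^2 - x*z - y
trace(b^2 a b a^2) = trace(a)*trace(b^2 a b a) - trace(b^2 a b)   [square of a] = x*y*z^2 - x^2*z - y^2*z + z
use: trace(b a^3 b^2 a) = trace(a)*trace(b^2 a b a^2) - trace(b^2 a b a)   [square of a] = x^2*y*z^2 - x^3*z - x*y^2*z - y*z^2 + 2*x*z + y
apply: trace(a^2 b^2 a^-1 b a) = trace(b a^3 b^2)*trace(a) - trace(b a^3 b^2 a)   [inverse elimination on a] = x^3*y^2*z - x^4*y - x^2*y^3 - x^2*y*z^2 + 4*x^2*y + y*z^2 - x*z - y
use: trace(a b a^2 b) = trace(a)*trace(b a b a) - trace(b a b)   [square of a] = x*z^2 - y*z - x
trace(b a b a^2 b^2) = trace(b)*trace(a b a^2 b^2) - trace(a b a^2 b)   [square of b] = x*y^2*z^2 - x^2*y*z - y^3*z - x*z^2 + 2*y*z + x
apply: trace(a b a b a b) = trace(b a b a)*trace(b a) - trace(a b)   [split at a repeated b] = z^3 - 3*z
use: trace(b^2 a b a b a) = trace(b)*trace(a b a b a b) - trace(a b a b a)   [square of b] = y*z^3 - x*z^2 - 2*y*z + x
apply: trace(b^2 a b a b) = trace(b)*trace(b a b a b) - trace(b a b a)   [square of b] = y^2*z^2 - x*y*z - y^2 - z^2 + 2
use: trace(b a b a^2 b^2 a) = trace(a)*trace(b^2 a b a b a) - trace(b^2 a b a b)   [square of a] = x*y*z^3 - x^2*z^2 - y^2*z^2 - x*y*z + x^2 + y^2 + z^2 - 2
apply: trace(a^2 b^2 a^-1 b a b) = trace(b a b a^2 b^2)*trace(a) - trace(b a b a^2 b^2 a)   [inverse elimination on a] = x^2*y^2*z^2 - x^3*y*z - x*y^3*z - x*y*z^3 + y^2*z^2 + 3*x*y*z - y^2 - z^2 + 2
apply: trace(b^2 a^-1 b a b^-1 a^2) = trace(a^2 b^2 a^-1 b a)*trace(b) - trace(a^2 b^2 a^-1 b a b)   [inverse elimination on b] = x^3*y^3*z - x^4*y^2 - x^2*y^4 - 2*x^2*y^2*z^2 + x^3*y*z + x*y^3*z + x*y*z^3 + 4*x^2*y^2 - 4*x*y*z + z^2 - 2

x^3*y^3*z - x^4*y^2 - x^2*y^4 - 2*x^2*y^2*z^2 + x^3*y*z + x*y^3*z + x*y*z^3 + 4*x^2*y^2 - 4*x*y*z + z^2 - 2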